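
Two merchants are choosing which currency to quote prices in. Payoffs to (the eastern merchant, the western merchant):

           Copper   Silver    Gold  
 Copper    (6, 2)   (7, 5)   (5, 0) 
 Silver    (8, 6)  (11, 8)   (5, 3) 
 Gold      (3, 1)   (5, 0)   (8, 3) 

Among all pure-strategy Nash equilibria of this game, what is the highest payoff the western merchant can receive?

8

Both Silver is a pure NE (the eastern merchant: 11 ≥ 7; the western merchant: 8 ≥ 6). The western merchant gets 8.
Both Gold is a pure NE (the eastern merchant: 8 ≥ 5; the western merchant: 3 ≥ 1). The western merchant gets 3.
Every other cell has a profitable deviation for at least one player. Highest of {8, 3} is 8.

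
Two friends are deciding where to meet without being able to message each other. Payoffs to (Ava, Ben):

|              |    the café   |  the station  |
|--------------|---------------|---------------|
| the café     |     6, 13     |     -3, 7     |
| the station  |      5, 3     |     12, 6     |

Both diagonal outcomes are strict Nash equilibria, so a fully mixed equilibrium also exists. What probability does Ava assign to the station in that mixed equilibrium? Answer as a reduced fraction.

Ava's mix p on the café must make Ben indifferent between the café and the station.
Ben's payoff from the café: 13p + 3(1−p). From the station: 7p + 6(1−p).
Set equal: 6p = 3(1−p) → p = 3/9 = 1/3.
Probability on the station is 1 − 1/3 = 2/3.

2/3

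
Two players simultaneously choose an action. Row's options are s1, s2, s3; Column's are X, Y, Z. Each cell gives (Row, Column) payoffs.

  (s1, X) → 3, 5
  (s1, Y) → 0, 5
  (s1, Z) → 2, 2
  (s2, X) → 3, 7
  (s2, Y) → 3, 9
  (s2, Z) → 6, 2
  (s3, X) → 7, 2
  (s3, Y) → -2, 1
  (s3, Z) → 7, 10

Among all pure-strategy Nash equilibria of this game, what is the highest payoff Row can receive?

(s2, Y) is a pure NE (Row: 3 ≥ 0; Column: 9 ≥ 7). Row gets 3.
(s3, Z) is a pure NE (Row: 7 ≥ 6; Column: 10 ≥ 2). Row gets 7.
Every other cell has a profitable deviation for at least one player. Highest of {3, 7} is 7.

7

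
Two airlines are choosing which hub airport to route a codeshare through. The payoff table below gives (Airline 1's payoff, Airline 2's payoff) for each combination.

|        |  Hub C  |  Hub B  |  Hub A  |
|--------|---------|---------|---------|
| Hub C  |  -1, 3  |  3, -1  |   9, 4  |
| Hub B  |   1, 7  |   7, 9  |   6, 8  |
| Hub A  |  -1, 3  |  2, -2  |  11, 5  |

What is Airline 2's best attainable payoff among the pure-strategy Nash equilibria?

Both Hub B is a pure NE (Airline 1: 7 ≥ 3; Airline 2: 9 ≥ 8). Airline 2 gets 9.
Both Hub A is a pure NE (Airline 1: 11 ≥ 9; Airline 2: 5 ≥ 3). Airline 2 gets 5.
Every other cell has a profitable deviation for at least one player. Highest of {9, 5} is 9.

9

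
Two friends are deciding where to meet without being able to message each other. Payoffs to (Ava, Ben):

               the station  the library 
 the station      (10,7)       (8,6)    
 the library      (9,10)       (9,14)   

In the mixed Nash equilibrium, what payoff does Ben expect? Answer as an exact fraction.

38/5

Ava mixes with probability p on the station, chosen so Ben is indifferent: 7p + 10(1−p) = 6p + 14(1−p) gives p = 4/5.
Ben's expected payoff is 7·4/5 + 10·1/5 = 38/5.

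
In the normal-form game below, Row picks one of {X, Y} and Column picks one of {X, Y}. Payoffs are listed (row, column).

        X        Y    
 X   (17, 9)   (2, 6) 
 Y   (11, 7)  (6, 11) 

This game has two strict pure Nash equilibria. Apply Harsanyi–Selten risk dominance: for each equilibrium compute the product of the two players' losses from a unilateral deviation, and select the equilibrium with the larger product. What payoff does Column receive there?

9

At both X: Row loses 17 − 11 = 6 by deviating; Column loses 9 − 6 = 3. Product = 6·3 = 18.
At both Y: Row loses 6 − 2 = 4 by deviating; Column loses 11 − 7 = 4. Product = 4·4 = 16.
18 > 16, so both X is risk-dominant. Column's payoff there is 9.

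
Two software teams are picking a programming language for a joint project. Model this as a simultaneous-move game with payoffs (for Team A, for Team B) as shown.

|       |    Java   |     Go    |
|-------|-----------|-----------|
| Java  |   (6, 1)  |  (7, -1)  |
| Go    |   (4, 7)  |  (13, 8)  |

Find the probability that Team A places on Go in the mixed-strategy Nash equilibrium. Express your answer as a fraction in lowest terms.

2/3

Team A's mix p on Java must make Team B indifferent between Java and Go.
Team B's payoff from Java: 1p + 7(1−p). From Go: (-1)p + 8(1−p).
Set equal: 2p = 1(1−p) → p = 1/3.
Probability on Go is 1 − 1/3 = 2/3.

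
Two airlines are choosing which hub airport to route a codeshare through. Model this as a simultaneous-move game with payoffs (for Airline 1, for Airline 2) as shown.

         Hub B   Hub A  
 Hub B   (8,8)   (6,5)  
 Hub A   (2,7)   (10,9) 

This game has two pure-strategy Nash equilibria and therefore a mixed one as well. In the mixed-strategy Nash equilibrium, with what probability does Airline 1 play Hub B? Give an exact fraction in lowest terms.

Airline 1's mix p on Hub B must make Airline 2 indifferent between Hub B and Hub A.
Airline 2's payoff from Hub B: 8p + 7(1−p). From Hub A: 5p + 9(1−p).
Set equal: 3p = 2(1−p) → p = 2/5.

2/5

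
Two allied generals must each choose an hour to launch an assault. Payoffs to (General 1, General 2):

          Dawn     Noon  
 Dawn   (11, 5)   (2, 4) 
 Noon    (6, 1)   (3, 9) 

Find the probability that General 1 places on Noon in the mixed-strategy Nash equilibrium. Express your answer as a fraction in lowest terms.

General 1's mix p on Dawn must make General 2 indifferent between Dawn and Noon.
General 2's payoff from Dawn: 5p + 1(1−p). From Noon: 4p + 9(1−p).
Set equal: 1p = 8(1−p) → p = 8/9.
Probability on Noon is 1 − 8/9 = 1/9.

1/9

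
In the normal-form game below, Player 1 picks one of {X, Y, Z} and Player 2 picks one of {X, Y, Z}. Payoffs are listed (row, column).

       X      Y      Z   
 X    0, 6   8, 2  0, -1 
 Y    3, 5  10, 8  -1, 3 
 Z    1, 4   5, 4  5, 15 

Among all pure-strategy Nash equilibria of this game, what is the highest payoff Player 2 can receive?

15

Both Y is a pure NE (Player 1: 10 ≥ 8; Player 2: 8 ≥ 5). Player 2 gets 8.
Both Z is a pure NE (Player 1: 5 ≥ 0; Player 2: 15 ≥ 4). Player 2 gets 15.
Every other cell has a profitable deviation for at least one player. Highest of {8, 15} is 15.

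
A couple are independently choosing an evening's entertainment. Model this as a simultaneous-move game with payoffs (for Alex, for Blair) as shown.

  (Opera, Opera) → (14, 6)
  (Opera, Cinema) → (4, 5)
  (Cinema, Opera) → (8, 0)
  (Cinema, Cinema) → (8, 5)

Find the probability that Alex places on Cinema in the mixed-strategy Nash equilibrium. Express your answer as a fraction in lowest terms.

1/6

Alex's mix p on Opera must make Blair indifferent between Opera and Cinema.
Blair's payoff from Opera: 6p + 0(1−p). From Cinema: 5p + 5(1−p).
Set equal: 1p = 5(1−p) → p = 5/6.
Probability on Cinema is 1 − 5/6 = 1/6.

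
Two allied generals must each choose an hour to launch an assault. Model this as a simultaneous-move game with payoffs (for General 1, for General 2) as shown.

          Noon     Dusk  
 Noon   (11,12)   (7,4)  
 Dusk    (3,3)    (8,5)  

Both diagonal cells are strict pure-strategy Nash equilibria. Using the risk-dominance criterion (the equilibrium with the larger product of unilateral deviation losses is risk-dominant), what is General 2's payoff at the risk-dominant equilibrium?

At both Noon: General 1 loses 11 − 3 = 8 by deviating; General 2 loses 12 − 4 = 8. Product = 8·8 = 64.
At both Dusk: General 1 loses 8 − 7 = 1 by deviating; General 2 loses 5 − 3 = 2. Product = 1·2 = 2.
64 > 2, so both Noon is risk-dominant. General 2's payoff there is 12.

12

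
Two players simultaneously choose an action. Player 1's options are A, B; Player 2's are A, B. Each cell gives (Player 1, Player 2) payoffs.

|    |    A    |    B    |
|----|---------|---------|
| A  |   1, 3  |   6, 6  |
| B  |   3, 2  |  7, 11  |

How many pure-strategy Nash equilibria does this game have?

1

Both B: Player 1 gets 7 (best alternative 6); Player 2 gets 11 (best alternative 2). Neither deviates — NE.
Both A is not a NE: Player 1 would switch to B (3 > 1).
No other cell survives both best-response checks, so there is 1 pure NE.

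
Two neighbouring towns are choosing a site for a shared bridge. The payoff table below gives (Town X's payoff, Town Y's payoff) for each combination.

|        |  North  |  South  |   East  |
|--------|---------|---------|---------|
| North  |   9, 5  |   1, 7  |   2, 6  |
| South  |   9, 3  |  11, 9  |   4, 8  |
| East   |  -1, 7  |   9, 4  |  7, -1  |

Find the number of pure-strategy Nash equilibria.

1

Both South: Town X gets 11 (best alternative 9); Town Y gets 9 (best alternative 8). Neither deviates — NE.
Both East is not a NE: Town Y would switch to North (7 > -1).
No other cell survives both best-response checks, so there is 1 pure NE.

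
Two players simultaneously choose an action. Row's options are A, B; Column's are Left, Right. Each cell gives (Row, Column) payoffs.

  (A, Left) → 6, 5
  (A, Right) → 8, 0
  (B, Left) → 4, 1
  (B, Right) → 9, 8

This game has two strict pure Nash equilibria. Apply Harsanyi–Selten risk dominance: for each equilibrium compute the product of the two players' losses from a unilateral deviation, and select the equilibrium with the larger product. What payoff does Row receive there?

At (A, Left): Row loses 6 − 4 = 2 by deviating; Column loses 5 − 0 = 5. Product = 2·5 = 10.
At (B, Right): Row loses 9 − 8 = 1 by deviating; Column loses 8 − 1 = 7. Product = 1·7 = 7.
10 > 7, so (A, Left) is risk-dominant. Row's payoff there is 6.

6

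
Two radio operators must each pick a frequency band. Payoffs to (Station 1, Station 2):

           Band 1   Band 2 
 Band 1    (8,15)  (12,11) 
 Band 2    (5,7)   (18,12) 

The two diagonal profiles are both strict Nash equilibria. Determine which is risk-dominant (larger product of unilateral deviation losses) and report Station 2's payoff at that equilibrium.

12

At both Band 1: Station 1 loses 8 − 5 = 3 by deviating; Station 2 loses 15 − 11 = 4. Product = 3·4 = 12.
At both Band 2: Station 1 loses 18 − 12 = 6 by deviating; Station 2 loses 12 − 7 = 5. Product = 6·5 = 30.
30 > 12, so both Band 2 is risk-dominant. Station 2's payoff there is 12.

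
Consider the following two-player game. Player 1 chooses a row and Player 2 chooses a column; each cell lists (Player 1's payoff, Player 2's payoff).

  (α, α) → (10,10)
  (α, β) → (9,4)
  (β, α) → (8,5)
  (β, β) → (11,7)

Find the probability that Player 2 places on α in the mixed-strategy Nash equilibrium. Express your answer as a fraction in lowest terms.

Player 2's mix q on α must make Player 1 indifferent between α and β.
Player 1's payoff from α: 10q + 9(1−q). From β: 8q + 11(1−q).
Set equal: 2q = 2(1−q) → q = 2/4 = 1/2.

1/2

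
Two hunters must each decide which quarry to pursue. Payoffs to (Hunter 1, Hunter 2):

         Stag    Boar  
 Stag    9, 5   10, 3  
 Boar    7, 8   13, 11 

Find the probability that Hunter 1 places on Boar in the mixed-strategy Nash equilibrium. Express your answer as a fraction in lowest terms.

2/5

Hunter 1's mix p on Stag must make Hunter 2 indifferent between Stag and Boar.
Hunter 2's payoff from Stag: 5p + 8(1−p). From Boar: 3p + 11(1−p).
Set equal: 2p = 3(1−p) → p = 3/5.
Probability on Boar is 1 − 3/5 = 2/5.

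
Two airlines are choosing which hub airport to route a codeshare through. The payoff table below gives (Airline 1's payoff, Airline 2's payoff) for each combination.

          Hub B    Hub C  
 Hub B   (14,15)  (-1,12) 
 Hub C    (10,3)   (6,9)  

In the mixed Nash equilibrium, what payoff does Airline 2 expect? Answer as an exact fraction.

11

Airline 1 mixes with probability p on Hub B, chosen so Airline 2 is indifferent: 15p + 3(1−p) = 12p + 9(1−p) gives p = 2/3.
Airline 2's expected payoff is 15·2/3 + 3·1/3 = 11.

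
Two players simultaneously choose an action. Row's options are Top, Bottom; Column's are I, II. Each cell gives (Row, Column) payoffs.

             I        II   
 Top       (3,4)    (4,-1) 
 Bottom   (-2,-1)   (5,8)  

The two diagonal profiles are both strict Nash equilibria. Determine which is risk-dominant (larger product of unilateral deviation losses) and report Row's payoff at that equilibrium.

At (Top, I): Row loses 3 − (-2) = 5 by deviating; Column loses 4 − (-1) = 5. Product = 5·5 = 25.
At (Bottom, II): Row loses 5 − 4 = 1 by deviating; Column loses 8 − (-1) = 9. Product = 1·9 = 9.
25 > 9, so (Top, I) is risk-dominant. Row's payoff there is 3.

3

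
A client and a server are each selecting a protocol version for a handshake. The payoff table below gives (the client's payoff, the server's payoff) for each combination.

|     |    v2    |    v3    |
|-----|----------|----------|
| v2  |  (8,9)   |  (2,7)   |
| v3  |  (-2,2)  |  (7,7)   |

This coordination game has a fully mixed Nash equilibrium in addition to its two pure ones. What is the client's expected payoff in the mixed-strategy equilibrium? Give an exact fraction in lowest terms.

The server mixes with probability q on v2, chosen so the client is indifferent: 8q + 2(1−q) = (-2)q + 7(1−q) gives q = 1/3.
The client's expected payoff (from either row, since indifferent) is 8·1/3 + 2·2/3 = 4.

4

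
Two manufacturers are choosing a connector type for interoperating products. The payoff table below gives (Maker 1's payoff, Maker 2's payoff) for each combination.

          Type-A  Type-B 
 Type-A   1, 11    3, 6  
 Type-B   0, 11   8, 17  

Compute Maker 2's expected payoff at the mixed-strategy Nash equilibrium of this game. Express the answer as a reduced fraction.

11

Maker 1 mixes with probability p on Type-A, chosen so Maker 2 is indifferent: 11p + 11(1−p) = 6p + 17(1−p) gives p = 6/11.
Maker 2's expected payoff is 11·6/11 + 11·5/11 = 11.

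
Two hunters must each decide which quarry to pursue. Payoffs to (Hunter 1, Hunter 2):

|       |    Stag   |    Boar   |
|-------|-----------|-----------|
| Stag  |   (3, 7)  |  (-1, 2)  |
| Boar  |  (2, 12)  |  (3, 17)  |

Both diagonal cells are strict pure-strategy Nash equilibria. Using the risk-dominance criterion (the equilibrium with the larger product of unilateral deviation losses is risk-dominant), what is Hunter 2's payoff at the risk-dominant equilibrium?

17

At both Stag: Hunter 1 loses 3 − 2 = 1 by deviating; Hunter 2 loses 7 − 2 = 5. Product = 1·5 = 5.
At both Boar: Hunter 1 loses 3 − (-1) = 4 by deviating; Hunter 2 loses 17 − 12 = 5. Product = 4·5 = 20.
20 > 5, so both Boar is risk-dominant. Hunter 2's payoff there is 17.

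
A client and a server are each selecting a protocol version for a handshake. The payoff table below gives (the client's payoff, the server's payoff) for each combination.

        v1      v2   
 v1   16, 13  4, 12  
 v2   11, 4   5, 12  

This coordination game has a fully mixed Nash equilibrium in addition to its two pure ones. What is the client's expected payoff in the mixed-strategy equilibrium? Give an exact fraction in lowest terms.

6

The server mixes with probability q on v1, chosen so the client is indifferent: 16q + 4(1−q) = 11q + 5(1−q) gives q = 1/6.
The client's expected payoff (from either row, since indifferent) is 16·1/6 + 4·5/6 = 6.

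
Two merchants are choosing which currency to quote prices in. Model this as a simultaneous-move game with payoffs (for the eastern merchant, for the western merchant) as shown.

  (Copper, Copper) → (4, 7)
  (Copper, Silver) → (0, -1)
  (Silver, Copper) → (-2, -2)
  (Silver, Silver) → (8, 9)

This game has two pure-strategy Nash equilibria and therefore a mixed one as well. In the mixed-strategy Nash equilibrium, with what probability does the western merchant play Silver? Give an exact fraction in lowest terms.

3/7

The western merchant's mix q on Copper must make the eastern merchant indifferent between Copper and Silver.
The eastern merchant's payoff from Copper: 4q + 0(1−q). From Silver: (-2)q + 8(1−q).
Set equal: 6q = 8(1−q) → q = 8/14 = 4/7.
Probability on Silver is 1 − 4/7 = 3/7.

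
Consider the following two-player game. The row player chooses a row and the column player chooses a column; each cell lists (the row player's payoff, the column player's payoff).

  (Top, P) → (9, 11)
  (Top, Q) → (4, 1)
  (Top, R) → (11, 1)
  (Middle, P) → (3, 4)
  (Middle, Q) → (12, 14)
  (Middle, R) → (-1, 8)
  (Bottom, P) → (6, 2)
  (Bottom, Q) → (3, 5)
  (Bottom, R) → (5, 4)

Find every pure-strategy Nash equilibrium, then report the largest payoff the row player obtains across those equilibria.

(Top, P) is a pure NE (the row player: 9 ≥ 6; the column player: 11 ≥ 1). The row player gets 9.
(Middle, Q) is a pure NE (the row player: 12 ≥ 4; the column player: 14 ≥ 8). The row player gets 12.
Every other cell has a profitable deviation for at least one player. Highest of {9, 12} is 12.

12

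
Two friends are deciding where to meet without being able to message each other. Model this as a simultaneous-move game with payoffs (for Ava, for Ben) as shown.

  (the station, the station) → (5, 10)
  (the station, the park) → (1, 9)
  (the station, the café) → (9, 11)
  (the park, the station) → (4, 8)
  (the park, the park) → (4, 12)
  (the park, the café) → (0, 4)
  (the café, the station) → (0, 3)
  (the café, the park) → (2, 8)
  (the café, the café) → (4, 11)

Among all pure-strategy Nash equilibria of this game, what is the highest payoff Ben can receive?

12

(the station, the café) is a pure NE (Ava: 9 ≥ 4; Ben: 11 ≥ 10). Ben gets 11.
Both the park is a pure NE (Ava: 4 ≥ 2; Ben: 12 ≥ 8). Ben gets 12.
Every other cell has a profitable deviation for at least one player. Highest of {11, 12} is 12.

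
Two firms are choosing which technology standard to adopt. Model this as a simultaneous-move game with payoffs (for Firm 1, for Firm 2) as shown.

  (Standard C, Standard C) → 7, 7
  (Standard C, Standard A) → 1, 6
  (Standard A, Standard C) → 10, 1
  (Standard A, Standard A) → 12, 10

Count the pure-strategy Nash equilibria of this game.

1

Both Standard A: Firm 1 gets 12 (best alternative 1); Firm 2 gets 10 (best alternative 1). Neither deviates — NE.
Both Standard C is not a NE: Firm 1 would switch to Standard A (10 > 7).
No other cell survives both best-response checks, so there is 1 pure NE.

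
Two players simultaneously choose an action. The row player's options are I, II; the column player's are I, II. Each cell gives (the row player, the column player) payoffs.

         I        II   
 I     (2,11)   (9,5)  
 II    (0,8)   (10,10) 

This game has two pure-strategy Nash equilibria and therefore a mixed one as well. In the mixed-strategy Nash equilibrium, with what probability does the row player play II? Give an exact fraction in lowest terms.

The row player's mix p on I must make the column player indifferent between I and II.
The column player's payoff from I: 11p + 8(1−p). From II: 5p + 10(1−p).
Set equal: 6p = 2(1−p) → p = 2/8 = 1/4.
Probability on II is 1 − 1/4 = 3/4.

3/4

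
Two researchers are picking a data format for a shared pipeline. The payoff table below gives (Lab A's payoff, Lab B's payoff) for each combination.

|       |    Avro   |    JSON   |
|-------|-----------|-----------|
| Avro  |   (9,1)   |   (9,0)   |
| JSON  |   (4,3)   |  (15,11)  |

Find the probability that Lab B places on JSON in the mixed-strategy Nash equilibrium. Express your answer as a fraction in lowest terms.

Lab B's mix q on Avro must make Lab A indifferent between Avro and JSON.
Lab A's payoff from Avro: 9q + 9(1−q). From JSON: 4q + 15(1−q).
Set equal: 5q = 6(1−q) → q = 6/11.
Probability on JSON is 1 − 6/11 = 5/11.

5/11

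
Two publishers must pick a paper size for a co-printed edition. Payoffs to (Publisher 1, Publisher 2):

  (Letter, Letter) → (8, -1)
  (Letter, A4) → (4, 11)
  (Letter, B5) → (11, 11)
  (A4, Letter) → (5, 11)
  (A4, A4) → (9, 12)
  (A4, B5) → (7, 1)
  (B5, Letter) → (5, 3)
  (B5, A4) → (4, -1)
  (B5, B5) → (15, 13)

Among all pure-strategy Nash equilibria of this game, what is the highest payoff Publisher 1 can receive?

15

Both A4 is a pure NE (Publisher 1: 9 ≥ 4; Publisher 2: 12 ≥ 11). Publisher 1 gets 9.
Both B5 is a pure NE (Publisher 1: 15 ≥ 11; Publisher 2: 13 ≥ 3). Publisher 1 gets 15.
Every other cell has a profitable deviation for at least one player. Highest of {9, 15} is 15.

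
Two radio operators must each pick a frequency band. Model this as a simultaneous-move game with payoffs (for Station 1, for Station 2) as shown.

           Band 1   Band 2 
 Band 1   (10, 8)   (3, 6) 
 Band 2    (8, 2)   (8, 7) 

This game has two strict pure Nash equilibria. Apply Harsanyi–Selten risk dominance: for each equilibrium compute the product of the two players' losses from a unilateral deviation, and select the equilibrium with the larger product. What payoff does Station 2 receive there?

At both Band 1: Station 1 loses 10 − 8 = 2 by deviating; Station 2 loses 8 − 6 = 2. Product = 2·2 = 4.
At both Band 2: Station 1 loses 8 − 3 = 5 by deviating; Station 2 loses 7 − 2 = 5. Product = 5·5 = 25.
25 > 4, so both Band 2 is risk-dominant. Station 2's payoff there is 7.

7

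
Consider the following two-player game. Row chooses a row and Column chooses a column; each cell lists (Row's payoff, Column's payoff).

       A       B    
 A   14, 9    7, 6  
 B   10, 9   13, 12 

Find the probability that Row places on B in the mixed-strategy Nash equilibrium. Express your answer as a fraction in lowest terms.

1/2

Row's mix p on A must make Column indifferent between A and B.
Column's payoff from A: 9p + 9(1−p). From B: 6p + 12(1−p).
Set equal: 3p = 3(1−p) → p = 3/6 = 1/2.
Probability on B is 1 − 1/2 = 1/2.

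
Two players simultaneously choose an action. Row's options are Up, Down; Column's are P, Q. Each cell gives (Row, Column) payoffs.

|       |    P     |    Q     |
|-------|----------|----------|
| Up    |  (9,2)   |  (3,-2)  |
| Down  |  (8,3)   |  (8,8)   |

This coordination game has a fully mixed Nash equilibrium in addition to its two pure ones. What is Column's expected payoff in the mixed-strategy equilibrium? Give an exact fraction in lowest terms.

Row mixes with probability p on Up, chosen so Column is indifferent: 2p + 3(1−p) = (-2)p + 8(1−p) gives p = 5/9.
Column's expected payoff is 2·5/9 + 3·4/9 = 22/9.

22/9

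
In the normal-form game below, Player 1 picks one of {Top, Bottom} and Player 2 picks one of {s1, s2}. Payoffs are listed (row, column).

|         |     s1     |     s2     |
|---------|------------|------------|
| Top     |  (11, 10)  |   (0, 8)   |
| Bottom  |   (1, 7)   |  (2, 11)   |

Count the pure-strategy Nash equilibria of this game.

2

(Top, s1): Player 1 gets 11 (best alternative 1); Player 2 gets 10 (best alternative 8). Neither deviates — NE.
(Bottom, s2): Player 1 gets 2 (best alternative 0); Player 2 gets 11 (best alternative 7). Neither deviates — NE.
(Top, s2) is not a NE: Player 1 would switch to Bottom (2 > 0).
No other cell survives both best-response checks, so there are 2 pure NE.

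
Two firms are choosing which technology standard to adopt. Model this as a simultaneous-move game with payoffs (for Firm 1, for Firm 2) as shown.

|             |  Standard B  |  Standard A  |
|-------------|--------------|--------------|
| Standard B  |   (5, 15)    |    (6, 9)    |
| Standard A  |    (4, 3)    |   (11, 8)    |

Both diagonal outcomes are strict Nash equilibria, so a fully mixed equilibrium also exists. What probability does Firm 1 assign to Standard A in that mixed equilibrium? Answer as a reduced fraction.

6/11

Firm 1's mix p on Standard B must make Firm 2 indifferent between Standard B and Standard A.
Firm 2's payoff from Standard B: 15p + 3(1−p). From Standard A: 9p + 8(1−p).
Set equal: 6p = 5(1−p) → p = 5/11.
Probability on Standard A is 1 − 5/11 = 6/11.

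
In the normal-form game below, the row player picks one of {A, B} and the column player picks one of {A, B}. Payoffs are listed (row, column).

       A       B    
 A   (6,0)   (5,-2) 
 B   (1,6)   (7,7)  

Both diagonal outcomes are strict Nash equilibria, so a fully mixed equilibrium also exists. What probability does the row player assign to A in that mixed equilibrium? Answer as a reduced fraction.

1/3

The row player's mix p on A must make the column player indifferent between A and B.
The column player's payoff from A: 0p + 6(1−p). From B: (-2)p + 7(1−p).
Set equal: 2p = 1(1−p) → p = 1/3.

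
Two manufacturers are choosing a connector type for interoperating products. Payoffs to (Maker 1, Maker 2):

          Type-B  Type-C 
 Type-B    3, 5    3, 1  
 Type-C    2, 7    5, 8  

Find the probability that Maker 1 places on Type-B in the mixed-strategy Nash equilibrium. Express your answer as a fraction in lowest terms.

1/5

Maker 1's mix p on Type-B must make Maker 2 indifferent between Type-B and Type-C.
Maker 2's payoff from Type-B: 5p + 7(1−p). From Type-C: 1p + 8(1−p).
Set equal: 4p = 1(1−p) → p = 1/5.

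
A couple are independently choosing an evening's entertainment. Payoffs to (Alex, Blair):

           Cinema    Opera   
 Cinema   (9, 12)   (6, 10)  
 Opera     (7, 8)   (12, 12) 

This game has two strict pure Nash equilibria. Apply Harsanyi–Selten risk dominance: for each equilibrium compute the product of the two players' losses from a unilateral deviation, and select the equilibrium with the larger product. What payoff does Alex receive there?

12

At both Cinema: Alex loses 9 − 7 = 2 by deviating; Blair loses 12 − 10 = 2. Product = 2·2 = 4.
At both Opera: Alex loses 12 − 6 = 6 by deviating; Blair loses 12 − 8 = 4. Product = 6·4 = 24.
24 > 4, so both Opera is risk-dominant. Alex's payoff there is 12.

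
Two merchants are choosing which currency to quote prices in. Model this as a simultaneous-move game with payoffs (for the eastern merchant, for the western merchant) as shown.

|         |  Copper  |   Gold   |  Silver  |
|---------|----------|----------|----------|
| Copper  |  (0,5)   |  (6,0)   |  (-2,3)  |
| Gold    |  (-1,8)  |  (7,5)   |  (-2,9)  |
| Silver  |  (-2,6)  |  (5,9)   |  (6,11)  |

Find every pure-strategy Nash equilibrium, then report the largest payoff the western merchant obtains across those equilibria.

11

Both Copper is a pure NE (the eastern merchant: 0 ≥ -1; the western merchant: 5 ≥ 3). The western merchant gets 5.
Both Silver is a pure NE (the eastern merchant: 6 ≥ -2; the western merchant: 11 ≥ 9). The western merchant gets 11.
Every other cell has a profitable deviation for at least one player. Highest of {5, 11} is 11.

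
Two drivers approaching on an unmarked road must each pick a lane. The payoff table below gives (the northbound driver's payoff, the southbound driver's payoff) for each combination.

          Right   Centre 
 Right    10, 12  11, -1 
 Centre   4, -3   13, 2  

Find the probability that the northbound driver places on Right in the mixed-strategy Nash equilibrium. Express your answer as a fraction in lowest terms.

The northbound driver's mix p on Right must make the southbound driver indifferent between Right and Centre.
The southbound driver's payoff from Right: 12p + (-3)(1−p). From Centre: (-1)p + 2(1−p).
Set equal: 13p = 5(1−p) → p = 5/18.

5/18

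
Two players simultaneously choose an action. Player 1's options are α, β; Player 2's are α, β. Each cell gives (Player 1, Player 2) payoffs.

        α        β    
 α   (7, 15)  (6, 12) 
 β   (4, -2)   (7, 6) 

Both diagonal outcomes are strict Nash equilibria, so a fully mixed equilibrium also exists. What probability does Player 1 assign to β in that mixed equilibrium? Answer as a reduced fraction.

Player 1's mix p on α must make Player 2 indifferent between α and β.
Player 2's payoff from α: 15p + (-2)(1−p). From β: 12p + 6(1−p).
Set equal: 3p = 8(1−p) → p = 8/11.
Probability on β is 1 − 8/11 = 3/11.

3/11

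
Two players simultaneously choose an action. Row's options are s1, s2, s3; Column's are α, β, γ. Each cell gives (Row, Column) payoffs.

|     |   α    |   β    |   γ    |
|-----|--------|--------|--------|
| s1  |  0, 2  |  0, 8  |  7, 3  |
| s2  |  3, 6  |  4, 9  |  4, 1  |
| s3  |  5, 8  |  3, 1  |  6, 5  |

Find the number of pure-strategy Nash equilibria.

(s2, β): Row gets 4 (best alternative 3); Column gets 9 (best alternative 6). Neither deviates — NE.
(s3, α): Row gets 5 (best alternative 3); Column gets 8 (best alternative 5). Neither deviates — NE.
(s1, α) is not a NE: Row would switch to s3 (5 > 0).
No other cell survives both best-response checks, so there are 2 pure NE.

2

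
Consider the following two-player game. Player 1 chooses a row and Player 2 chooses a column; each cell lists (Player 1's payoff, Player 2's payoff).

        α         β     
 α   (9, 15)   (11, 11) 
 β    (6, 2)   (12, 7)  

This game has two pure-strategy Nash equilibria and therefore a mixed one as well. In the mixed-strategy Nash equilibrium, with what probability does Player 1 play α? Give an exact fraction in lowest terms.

5/9

Player 1's mix p on α must make Player 2 indifferent between α and β.
Player 2's payoff from α: 15p + 2(1−p). From β: 11p + 7(1−p).
Set equal: 4p = 5(1−p) → p = 5/9.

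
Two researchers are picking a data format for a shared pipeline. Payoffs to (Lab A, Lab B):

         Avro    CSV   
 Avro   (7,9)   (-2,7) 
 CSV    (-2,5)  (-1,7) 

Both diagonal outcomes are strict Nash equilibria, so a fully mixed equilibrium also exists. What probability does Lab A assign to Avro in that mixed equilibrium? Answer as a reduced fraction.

1/2

Lab A's mix p on Avro must make Lab B indifferent between Avro and CSV.
Lab B's payoff from Avro: 9p + 5(1−p). From CSV: 7p + 7(1−p).
Set equal: 2p = 2(1−p) → p = 2/4 = 1/2.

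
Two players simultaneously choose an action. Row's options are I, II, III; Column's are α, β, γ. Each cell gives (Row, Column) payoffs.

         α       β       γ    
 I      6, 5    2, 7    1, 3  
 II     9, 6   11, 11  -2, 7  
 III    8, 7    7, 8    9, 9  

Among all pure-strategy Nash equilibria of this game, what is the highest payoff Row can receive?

(II, β) is a pure NE (Row: 11 ≥ 7; Column: 11 ≥ 7). Row gets 11.
(III, γ) is a pure NE (Row: 9 ≥ 1; Column: 9 ≥ 8). Row gets 9.
Every other cell has a profitable deviation for at least one player. Highest of {11, 9} is 11.

11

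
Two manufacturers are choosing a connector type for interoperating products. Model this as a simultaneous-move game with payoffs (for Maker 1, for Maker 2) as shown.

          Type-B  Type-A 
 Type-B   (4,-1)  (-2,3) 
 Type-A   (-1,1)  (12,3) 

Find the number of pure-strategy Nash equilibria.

1

Both Type-A: Maker 1 gets 12 (best alternative -2); Maker 2 gets 3 (best alternative 1). Neither deviates — NE.
Both Type-B is not a NE: Maker 2 would switch to Type-A (3 > -1).
No other cell survives both best-response checks, so there is 1 pure NE.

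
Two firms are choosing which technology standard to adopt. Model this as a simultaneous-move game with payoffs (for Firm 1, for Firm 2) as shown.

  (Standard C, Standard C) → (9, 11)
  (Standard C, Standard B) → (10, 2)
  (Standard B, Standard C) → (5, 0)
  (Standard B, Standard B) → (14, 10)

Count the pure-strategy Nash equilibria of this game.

2

Both Standard C: Firm 1 gets 9 (best alternative 5); Firm 2 gets 11 (best alternative 2). Neither deviates — NE.
Both Standard B: Firm 1 gets 14 (best alternative 10); Firm 2 gets 10 (best alternative 0). Neither deviates — NE.
(Standard C, Standard B) is not a NE: Firm 1 would switch to Standard B (14 > 10).
No other cell survives both best-response checks, so there are 2 pure NE.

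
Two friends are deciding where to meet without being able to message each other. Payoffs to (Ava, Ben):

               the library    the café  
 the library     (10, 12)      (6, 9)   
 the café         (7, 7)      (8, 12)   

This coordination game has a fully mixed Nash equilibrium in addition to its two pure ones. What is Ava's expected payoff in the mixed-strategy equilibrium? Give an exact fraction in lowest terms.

Ben mixes with probability q on the library, chosen so Ava is indifferent: 10q + 6(1−q) = 7q + 8(1−q) gives q = 2/5.
Ava's expected payoff (from either row, since indifferent) is 10·2/5 + 6·3/5 = 38/5.

38/5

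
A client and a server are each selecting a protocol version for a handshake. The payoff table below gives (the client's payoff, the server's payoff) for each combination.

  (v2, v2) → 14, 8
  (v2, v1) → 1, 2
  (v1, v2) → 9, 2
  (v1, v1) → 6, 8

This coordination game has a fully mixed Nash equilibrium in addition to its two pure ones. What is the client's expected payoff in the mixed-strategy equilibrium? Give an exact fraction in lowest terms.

The server mixes with probability q on v2, chosen so the client is indifferent: 14q + 1(1−q) = 9q + 6(1−q) gives q = 1/2.
The client's expected payoff (from either row, since indifferent) is 14·1/2 + 1·1/2 = 15/2.

15/2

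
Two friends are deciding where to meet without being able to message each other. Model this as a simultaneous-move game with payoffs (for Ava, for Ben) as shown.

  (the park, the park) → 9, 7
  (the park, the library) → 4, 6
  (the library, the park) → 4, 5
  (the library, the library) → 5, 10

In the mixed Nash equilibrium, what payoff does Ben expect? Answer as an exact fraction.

20/3

Ava mixes with probability p on the park, chosen so Ben is indifferent: 7p + 5(1−p) = 6p + 10(1−p) gives p = 5/6.
Ben's expected payoff is 7·5/6 + 5·1/6 = 20/3.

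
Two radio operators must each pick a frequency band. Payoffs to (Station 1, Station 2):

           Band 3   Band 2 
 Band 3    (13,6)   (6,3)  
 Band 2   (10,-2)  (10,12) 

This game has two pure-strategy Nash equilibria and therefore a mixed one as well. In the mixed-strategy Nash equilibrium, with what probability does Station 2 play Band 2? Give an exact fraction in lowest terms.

Station 2's mix q on Band 3 must make Station 1 indifferent between Band 3 and Band 2.
Station 1's payoff from Band 3: 13q + 6(1−q). From Band 2: 10q + 10(1−q).
Set equal: 3q = 4(1−q) → q = 4/7.
Probability on Band 2 is 1 − 4/7 = 3/7.

3/7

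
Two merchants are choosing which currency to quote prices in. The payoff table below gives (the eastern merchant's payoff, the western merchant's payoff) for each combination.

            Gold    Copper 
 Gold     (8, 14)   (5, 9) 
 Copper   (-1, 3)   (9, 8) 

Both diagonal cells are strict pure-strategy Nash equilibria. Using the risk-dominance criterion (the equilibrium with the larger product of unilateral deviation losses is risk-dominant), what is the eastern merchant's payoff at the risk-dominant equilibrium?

8

At both Gold: the eastern merchant loses 8 − (-1) = 9 by deviating; the western merchant loses 14 − 9 = 5. Product = 9·5 = 45.
At both Copper: the eastern merchant loses 9 − 5 = 4 by deviating; the western merchant loses 8 − 3 = 5. Product = 4·5 = 20.
45 > 20, so both Gold is risk-dominant. The eastern merchant's payoff there is 8.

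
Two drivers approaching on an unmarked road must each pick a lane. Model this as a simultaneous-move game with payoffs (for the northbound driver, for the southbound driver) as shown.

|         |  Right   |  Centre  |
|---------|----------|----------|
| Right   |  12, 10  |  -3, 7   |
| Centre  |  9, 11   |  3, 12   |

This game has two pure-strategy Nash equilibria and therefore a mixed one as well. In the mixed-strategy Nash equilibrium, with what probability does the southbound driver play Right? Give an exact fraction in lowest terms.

2/3

The southbound driver's mix q on Right must make the northbound driver indifferent between Right and Centre.
The northbound driver's payoff from Right: 12q + (-3)(1−q). From Centre: 9q + 3(1−q).
Set equal: 3q = 6(1−q) → q = 6/9 = 2/3.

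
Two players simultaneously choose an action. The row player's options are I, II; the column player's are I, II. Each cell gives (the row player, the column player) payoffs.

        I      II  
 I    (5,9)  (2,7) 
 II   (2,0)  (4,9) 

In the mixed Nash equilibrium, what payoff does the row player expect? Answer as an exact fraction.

16/5

The column player mixes with probability q on I, chosen so the row player is indifferent: 5q + 2(1−q) = 2q + 4(1−q) gives q = 2/5.
The row player's expected payoff (from either row, since indifferent) is 5·2/5 + 2·3/5 = 16/5.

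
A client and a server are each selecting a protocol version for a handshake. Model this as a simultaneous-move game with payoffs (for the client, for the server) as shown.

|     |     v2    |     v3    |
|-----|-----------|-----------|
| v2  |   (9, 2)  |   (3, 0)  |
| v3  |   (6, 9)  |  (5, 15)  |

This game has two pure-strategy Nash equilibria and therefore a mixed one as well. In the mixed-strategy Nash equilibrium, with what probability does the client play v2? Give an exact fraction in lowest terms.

3/4

The client's mix p on v2 must make the server indifferent between v2 and v3.
The server's payoff from v2: 2p + 9(1−p). From v3: 0p + 15(1−p).
Set equal: 2p = 6(1−p) → p = 6/8 = 3/4.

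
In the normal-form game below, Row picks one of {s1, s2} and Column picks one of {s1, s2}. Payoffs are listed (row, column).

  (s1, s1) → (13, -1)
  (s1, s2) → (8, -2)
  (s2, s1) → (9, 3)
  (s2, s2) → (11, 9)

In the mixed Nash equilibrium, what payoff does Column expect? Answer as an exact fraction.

-3/7

Row mixes with probability p on s1, chosen so Column is indifferent: (-1)p + 3(1−p) = (-2)p + 9(1−p) gives p = 6/7.
Column's expected payoff is (-1)·6/7 + 3·1/7 = -3/7.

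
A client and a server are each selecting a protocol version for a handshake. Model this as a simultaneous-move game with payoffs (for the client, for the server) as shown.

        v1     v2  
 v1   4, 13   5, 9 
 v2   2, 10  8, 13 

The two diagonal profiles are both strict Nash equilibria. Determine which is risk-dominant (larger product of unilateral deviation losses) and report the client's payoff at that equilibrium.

At both v1: the client loses 4 − 2 = 2 by deviating; the server loses 13 − 9 = 4. Product = 2·4 = 8.
At both v2: the client loses 8 − 5 = 3 by deviating; the server loses 13 − 10 = 3. Product = 3·3 = 9.
9 > 8, so both v2 is risk-dominant. The client's payoff there is 8.

8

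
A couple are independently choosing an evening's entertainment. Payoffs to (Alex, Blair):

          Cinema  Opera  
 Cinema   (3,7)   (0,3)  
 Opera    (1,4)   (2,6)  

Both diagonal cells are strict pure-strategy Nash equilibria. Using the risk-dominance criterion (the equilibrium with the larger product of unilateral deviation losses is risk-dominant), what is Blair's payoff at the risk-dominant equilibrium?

7

At both Cinema: Alex loses 3 − 1 = 2 by deviating; Blair loses 7 − 3 = 4. Product = 2·4 = 8.
At both Opera: Alex loses 2 − 0 = 2 by deviating; Blair loses 6 − 4 = 2. Product = 2·2 = 4.
8 > 4, so both Cinema is risk-dominant. Blair's payoff there is 7.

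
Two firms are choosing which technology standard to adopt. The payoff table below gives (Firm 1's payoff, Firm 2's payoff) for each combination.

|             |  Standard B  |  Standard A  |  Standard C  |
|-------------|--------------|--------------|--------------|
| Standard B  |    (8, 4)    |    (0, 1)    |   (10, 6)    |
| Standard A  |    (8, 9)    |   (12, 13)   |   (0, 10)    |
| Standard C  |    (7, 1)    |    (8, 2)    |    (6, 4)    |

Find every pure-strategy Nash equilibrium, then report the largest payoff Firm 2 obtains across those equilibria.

(Standard B, Standard C) is a pure NE (Firm 1: 10 ≥ 6; Firm 2: 6 ≥ 4). Firm 2 gets 6.
Both Standard A is a pure NE (Firm 1: 12 ≥ 8; Firm 2: 13 ≥ 10). Firm 2 gets 13.
Every other cell has a profitable deviation for at least one player. Highest of {6, 13} is 13.

13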